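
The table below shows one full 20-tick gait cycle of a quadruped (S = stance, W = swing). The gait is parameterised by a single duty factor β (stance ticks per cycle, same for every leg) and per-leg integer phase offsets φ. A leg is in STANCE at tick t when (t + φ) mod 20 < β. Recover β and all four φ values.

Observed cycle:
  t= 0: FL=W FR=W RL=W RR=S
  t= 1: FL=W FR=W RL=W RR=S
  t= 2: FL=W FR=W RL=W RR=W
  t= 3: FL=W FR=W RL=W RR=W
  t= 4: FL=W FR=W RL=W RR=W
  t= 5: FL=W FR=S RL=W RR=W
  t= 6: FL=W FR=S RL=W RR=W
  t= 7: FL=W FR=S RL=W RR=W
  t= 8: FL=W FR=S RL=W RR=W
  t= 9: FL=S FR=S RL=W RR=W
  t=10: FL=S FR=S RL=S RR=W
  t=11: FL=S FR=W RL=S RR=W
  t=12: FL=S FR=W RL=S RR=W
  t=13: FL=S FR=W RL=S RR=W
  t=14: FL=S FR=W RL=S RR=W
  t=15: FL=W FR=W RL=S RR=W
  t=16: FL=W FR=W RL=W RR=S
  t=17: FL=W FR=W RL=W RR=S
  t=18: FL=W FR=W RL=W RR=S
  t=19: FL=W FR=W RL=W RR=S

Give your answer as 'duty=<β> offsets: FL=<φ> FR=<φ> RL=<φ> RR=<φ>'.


duty=6 offsets: FL=11 FR=15 RL=10 RR=4

duty β = stance ticks per leg = 6
FL: stance ticks = 6; W→S at t=9 → φ=11
FR: stance ticks = 6; W→S at t=5 → φ=15
RL: stance ticks = 6; W→S at t=10 → φ=10
RR: stance ticks = 6; W→S at t=16 → φ=4


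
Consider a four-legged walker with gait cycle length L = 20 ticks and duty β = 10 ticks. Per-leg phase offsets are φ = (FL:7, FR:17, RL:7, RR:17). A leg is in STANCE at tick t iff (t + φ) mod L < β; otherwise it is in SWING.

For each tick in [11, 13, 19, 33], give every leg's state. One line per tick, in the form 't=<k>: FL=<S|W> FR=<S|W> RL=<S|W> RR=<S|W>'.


t=11: phase=(18,8,18,8) vs β=10 → FL=W FR=S RL=W RR=S
t=13: phase=(0,10,0,10) vs β=10 → FL=S FR=W RL=S RR=W
t=19: phase=(6,16,6,16) vs β=10 → FL=S FR=W RL=S RR=W
t=33: phase=(0,10,0,10) vs β=10 → FL=S FR=W RL=S RR=W

t=11: FL=W FR=S RL=W RR=S
t=13: FL=S FR=W RL=S RR=W
t=19: FL=S FR=W RL=S RR=W
t=33: FL=S FR=W RL=S RR=W


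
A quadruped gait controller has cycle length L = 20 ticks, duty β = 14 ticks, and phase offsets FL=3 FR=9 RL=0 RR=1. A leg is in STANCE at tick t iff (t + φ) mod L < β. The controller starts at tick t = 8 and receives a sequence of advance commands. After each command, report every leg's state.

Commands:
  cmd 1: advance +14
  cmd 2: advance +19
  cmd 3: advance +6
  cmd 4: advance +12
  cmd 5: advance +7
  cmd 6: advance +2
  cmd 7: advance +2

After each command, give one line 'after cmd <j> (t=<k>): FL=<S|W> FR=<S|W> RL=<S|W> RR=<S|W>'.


start t=8: FL=S FR=W RL=S RR=S
cmd 1: advance +14 → t=22, phase=(5,11,2,3) → FL=S FR=S RL=S RR=S
cmd 2: advance +19 → t=41, phase=(4,10,1,2) → FL=S FR=S RL=S RR=S
cmd 3: advance +6 → t=47, phase=(10,16,7,8) → FL=S FR=W RL=S RR=S
cmd 4: advance +12 → t=59, phase=(2,8,19,0) → FL=S FR=S RL=W RR=S
cmd 5: advance +7 → t=66, phase=(9,15,6,7) → FL=S FR=W RL=S RR=S
cmd 6: advance +2 → t=68, phase=(11,17,8,9) → FL=S FR=W RL=S RR=S
cmd 7: advance +2 → t=70, phase=(13,19,10,11) → FL=S FR=W RL=S RR=S

after cmd 1 (t=22): FL=S FR=S RL=S RR=S
after cmd 2 (t=41): FL=S FR=S RL=S RR=S
after cmd 3 (t=47): FL=S FR=W RL=S RR=S
after cmd 4 (t=59): FL=S FR=S RL=W RR=S
after cmd 5 (t=66): FL=S FR=W RL=S RR=S
after cmd 6 (t=68): FL=S FR=W RL=S RR=S
after cmd 7 (t=70): FL=S FR=W RL=S RR=S


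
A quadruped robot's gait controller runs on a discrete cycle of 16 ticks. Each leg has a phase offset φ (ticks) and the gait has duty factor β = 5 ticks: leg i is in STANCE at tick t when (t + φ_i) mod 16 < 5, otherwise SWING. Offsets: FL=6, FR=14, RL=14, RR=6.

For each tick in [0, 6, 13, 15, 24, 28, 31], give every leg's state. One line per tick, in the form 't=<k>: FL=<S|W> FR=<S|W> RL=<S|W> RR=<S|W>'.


t=0: phase=(6,14,14,6) vs β=5 → FL=W FR=W RL=W RR=W
t=6: phase=(12,4,4,12) vs β=5 → FL=W FR=S RL=S RR=W
t=13: phase=(3,11,11,3) vs β=5 → FL=S FR=W RL=W RR=S
t=15: phase=(5,13,13,5) vs β=5 → FL=W FR=W RL=W RR=W
t=24: phase=(14,6,6,14) vs β=5 → FL=W FR=W RL=W RR=W
t=28: phase=(2,10,10,2) vs β=5 → FL=S FR=W RL=W RR=S
t=31: phase=(5,13,13,5) vs β=5 → FL=W FR=W RL=W RR=W

t=0: FL=W FR=W RL=W RR=W
t=6: FL=W FR=S RL=S RR=W
t=13: FL=S FR=W RL=W RR=S
t=15: FL=W FR=W RL=W RR=W
t=24: FL=W FR=W RL=W RR=W
t=28: FL=S FR=W RL=W RR=S
t=31: FL=W FR=W RL=W RR=W


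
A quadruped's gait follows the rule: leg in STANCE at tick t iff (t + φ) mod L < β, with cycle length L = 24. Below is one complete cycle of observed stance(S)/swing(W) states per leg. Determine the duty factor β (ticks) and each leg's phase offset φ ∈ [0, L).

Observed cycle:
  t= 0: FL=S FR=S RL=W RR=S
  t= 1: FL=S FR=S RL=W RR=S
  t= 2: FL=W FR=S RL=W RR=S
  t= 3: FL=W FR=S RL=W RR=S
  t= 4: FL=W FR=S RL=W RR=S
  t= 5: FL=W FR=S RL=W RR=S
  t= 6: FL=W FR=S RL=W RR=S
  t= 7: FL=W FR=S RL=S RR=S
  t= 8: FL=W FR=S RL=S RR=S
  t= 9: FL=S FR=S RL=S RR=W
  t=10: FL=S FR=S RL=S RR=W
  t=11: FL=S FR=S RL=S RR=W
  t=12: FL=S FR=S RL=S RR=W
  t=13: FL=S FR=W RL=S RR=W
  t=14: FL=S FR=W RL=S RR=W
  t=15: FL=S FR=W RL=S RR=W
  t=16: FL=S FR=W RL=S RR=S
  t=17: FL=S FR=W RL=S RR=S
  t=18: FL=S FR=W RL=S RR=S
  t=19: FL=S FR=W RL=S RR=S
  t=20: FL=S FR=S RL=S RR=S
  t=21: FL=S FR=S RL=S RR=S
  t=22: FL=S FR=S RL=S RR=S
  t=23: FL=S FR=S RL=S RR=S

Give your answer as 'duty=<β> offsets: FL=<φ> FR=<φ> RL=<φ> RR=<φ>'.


duty β = stance ticks per leg = 17
FL: stance ticks = 17; W→S at t=9 → φ=15
FR: stance ticks = 17; W→S at t=20 → φ=4
RL: stance ticks = 17; W→S at t=7 → φ=17
RR: stance ticks = 17; W→S at t=16 → φ=8

duty=17 offsets: FL=15 FR=4 RL=17 RR=8


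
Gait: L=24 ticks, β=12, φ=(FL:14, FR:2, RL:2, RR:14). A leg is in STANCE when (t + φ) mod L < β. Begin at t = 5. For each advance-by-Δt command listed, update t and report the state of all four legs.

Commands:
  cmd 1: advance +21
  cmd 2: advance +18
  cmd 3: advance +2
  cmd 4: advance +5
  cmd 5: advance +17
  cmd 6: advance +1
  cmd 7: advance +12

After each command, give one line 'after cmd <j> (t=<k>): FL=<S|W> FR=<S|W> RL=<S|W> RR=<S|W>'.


start t=5: FL=W FR=S RL=S RR=W
cmd 1: advance +21 → t=26, phase=(16,4,4,16) → FL=W FR=S RL=S RR=W
cmd 2: advance +18 → t=44, phase=(10,22,22,10) → FL=S FR=W RL=W RR=S
cmd 3: advance +2 → t=46, phase=(12,0,0,12) → FL=W FR=S RL=S RR=W
cmd 4: advance +5 → t=51, phase=(17,5,5,17) → FL=W FR=S RL=S RR=W
cmd 5: advance +17 → t=68, phase=(10,22,22,10) → FL=S FR=W RL=W RR=S
cmd 6: advance +1 → t=69, phase=(11,23,23,11) → FL=S FR=W RL=W RR=S
cmd 7: advance +12 → t=81, phase=(23,11,11,23) → FL=W FR=S RL=S RR=W

after cmd 1 (t=26): FL=W FR=S RL=S RR=W
after cmd 2 (t=44): FL=S FR=W RL=W RR=S
after cmd 3 (t=46): FL=W FR=S RL=S RR=W
after cmd 4 (t=51): FL=W FR=S RL=S RR=W
after cmd 5 (t=68): FL=S FR=W RL=W RR=S
after cmd 6 (t=69): FL=S FR=W RL=W RR=S
after cmd 7 (t=81): FL=W FR=S RL=S RR=W


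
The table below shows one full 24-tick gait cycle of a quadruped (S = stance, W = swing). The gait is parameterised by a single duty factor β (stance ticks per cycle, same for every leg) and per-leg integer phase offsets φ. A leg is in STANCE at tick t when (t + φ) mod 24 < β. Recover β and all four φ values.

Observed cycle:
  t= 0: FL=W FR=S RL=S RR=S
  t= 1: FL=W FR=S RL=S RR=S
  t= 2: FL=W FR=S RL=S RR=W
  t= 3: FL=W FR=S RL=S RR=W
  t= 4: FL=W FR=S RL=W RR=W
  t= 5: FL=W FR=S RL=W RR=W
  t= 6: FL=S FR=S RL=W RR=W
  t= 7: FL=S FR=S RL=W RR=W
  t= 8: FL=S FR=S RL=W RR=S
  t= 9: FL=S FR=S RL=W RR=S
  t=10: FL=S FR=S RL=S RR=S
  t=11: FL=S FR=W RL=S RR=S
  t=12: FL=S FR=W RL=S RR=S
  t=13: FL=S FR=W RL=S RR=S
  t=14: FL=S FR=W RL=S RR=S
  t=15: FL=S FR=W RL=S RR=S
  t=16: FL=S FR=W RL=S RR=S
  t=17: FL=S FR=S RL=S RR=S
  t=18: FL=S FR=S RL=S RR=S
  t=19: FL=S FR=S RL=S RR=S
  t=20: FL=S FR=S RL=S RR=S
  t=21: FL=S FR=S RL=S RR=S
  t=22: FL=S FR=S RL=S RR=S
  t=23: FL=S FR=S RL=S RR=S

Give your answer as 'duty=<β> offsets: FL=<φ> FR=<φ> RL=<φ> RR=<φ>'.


duty=18 offsets: FL=18 FR=7 RL=14 RR=16

duty β = stance ticks per leg = 18
FL: stance ticks = 18; W→S at t=6 → φ=18
FR: stance ticks = 18; W→S at t=17 → φ=7
RL: stance ticks = 18; W→S at t=10 → φ=14
RR: stance ticks = 18; W→S at t=8 → φ=16


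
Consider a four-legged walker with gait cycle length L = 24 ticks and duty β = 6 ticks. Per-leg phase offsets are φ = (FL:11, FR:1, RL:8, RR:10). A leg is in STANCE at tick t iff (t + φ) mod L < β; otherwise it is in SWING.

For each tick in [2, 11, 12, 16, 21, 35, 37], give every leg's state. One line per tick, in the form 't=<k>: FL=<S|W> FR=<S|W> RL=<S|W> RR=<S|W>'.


t=2: phase=(13,3,10,12) vs β=6 → FL=W FR=S RL=W RR=W
t=11: phase=(22,12,19,21) vs β=6 → FL=W FR=W RL=W RR=W
t=12: phase=(23,13,20,22) vs β=6 → FL=W FR=W RL=W RR=W
t=16: phase=(3,17,0,2) vs β=6 → FL=S FR=W RL=S RR=S
t=21: phase=(8,22,5,7) vs β=6 → FL=W FR=W RL=S RR=W
t=35: phase=(22,12,19,21) vs β=6 → FL=W FR=W RL=W RR=W
t=37: phase=(0,14,21,23) vs β=6 → FL=S FR=W RL=W RR=W

t=2: FL=W FR=S RL=W RR=W
t=11: FL=W FR=W RL=W RR=W
t=12: FL=W FR=W RL=W RR=W
t=16: FL=S FR=W RL=S RR=S
t=21: FL=W FR=W RL=S RR=W
t=35: FL=W FR=W RL=W RR=W
t=37: FL=S FR=W RL=W RR=W


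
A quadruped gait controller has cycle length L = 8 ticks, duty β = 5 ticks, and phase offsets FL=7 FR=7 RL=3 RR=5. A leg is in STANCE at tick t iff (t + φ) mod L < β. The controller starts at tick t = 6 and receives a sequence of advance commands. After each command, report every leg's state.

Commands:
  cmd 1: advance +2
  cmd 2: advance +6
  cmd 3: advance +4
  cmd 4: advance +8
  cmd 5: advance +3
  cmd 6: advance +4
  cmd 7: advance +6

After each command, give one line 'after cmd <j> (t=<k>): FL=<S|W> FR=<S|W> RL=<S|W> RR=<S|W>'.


start t=6: FL=W FR=W RL=S RR=S
cmd 1: advance +2 → t=8, phase=(7,7,3,5) → FL=W FR=W RL=S RR=W
cmd 2: advance +6 → t=14, phase=(5,5,1,3) → FL=W FR=W RL=S RR=S
cmd 3: advance +4 → t=18, phase=(1,1,5,7) → FL=S FR=S RL=W RR=W
cmd 4: advance +8 → t=26, phase=(1,1,5,7) → FL=S FR=S RL=W RR=W
cmd 5: advance +3 → t=29, phase=(4,4,0,2) → FL=S FR=S RL=S RR=S
cmd 6: advance +4 → t=33, phase=(0,0,4,6) → FL=S FR=S RL=S RR=W
cmd 7: advance +6 → t=39, phase=(6,6,2,4) → FL=W FR=W RL=S RR=S

after cmd 1 (t=8): FL=W FR=W RL=S RR=W
after cmd 2 (t=14): FL=W FR=W RL=S RR=S
after cmd 3 (t=18): FL=S FR=S RL=W RR=W
after cmd 4 (t=26): FL=S FR=S RL=W RR=W
after cmd 5 (t=29): FL=S FR=S RL=S RR=S
after cmd 6 (t=33): FL=S FR=S RL=S RR=W
after cmd 7 (t=39): FL=W FR=W RL=S RR=S


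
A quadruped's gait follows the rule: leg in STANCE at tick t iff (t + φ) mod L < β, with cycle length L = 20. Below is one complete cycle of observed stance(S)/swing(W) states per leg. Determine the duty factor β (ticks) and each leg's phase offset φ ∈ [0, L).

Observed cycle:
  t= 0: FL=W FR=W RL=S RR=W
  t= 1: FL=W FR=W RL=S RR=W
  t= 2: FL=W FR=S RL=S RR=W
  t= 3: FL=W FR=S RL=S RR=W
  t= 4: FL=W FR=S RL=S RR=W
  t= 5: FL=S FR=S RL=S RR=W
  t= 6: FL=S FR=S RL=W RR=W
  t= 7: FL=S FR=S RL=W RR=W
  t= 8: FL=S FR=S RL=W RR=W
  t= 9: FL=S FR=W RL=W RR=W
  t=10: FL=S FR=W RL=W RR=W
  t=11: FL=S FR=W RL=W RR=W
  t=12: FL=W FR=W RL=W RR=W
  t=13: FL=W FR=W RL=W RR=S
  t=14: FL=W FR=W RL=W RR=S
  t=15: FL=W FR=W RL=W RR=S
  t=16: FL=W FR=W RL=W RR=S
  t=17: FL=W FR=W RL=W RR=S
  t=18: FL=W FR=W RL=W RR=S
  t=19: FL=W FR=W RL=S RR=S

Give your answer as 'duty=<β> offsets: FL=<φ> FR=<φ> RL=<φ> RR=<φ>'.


duty=7 offsets: FL=15 FR=18 RL=1 RR=7

duty β = stance ticks per leg = 7
FL: stance ticks = 7; W→S at t=5 → φ=15
FR: stance ticks = 7; W→S at t=2 → φ=18
RL: stance ticks = 7; W→S at t=19 → φ=1
RR: stance ticks = 7; W→S at t=13 → φ=7


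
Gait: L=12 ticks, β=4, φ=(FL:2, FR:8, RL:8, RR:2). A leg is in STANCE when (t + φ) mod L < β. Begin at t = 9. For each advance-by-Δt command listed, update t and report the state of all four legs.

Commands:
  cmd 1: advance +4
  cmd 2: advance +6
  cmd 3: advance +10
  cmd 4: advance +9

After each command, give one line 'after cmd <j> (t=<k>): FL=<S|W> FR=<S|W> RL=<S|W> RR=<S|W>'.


start t=9: FL=W FR=W RL=W RR=W
cmd 1: advance +4 → t=13, phase=(3,9,9,3) → FL=S FR=W RL=W RR=S
cmd 2: advance +6 → t=19, phase=(9,3,3,9) → FL=W FR=S RL=S RR=W
cmd 3: advance +10 → t=29, phase=(7,1,1,7) → FL=W FR=S RL=S RR=W
cmd 4: advance +9 → t=38, phase=(4,10,10,4) → FL=W FR=W RL=W RR=W

after cmd 1 (t=13): FL=S FR=W RL=W RR=S
after cmd 2 (t=19): FL=W FR=S RL=S RR=W
after cmd 3 (t=29): FL=W FR=S RL=S RR=W
after cmd 4 (t=38): FL=W FR=W RL=W RR=W


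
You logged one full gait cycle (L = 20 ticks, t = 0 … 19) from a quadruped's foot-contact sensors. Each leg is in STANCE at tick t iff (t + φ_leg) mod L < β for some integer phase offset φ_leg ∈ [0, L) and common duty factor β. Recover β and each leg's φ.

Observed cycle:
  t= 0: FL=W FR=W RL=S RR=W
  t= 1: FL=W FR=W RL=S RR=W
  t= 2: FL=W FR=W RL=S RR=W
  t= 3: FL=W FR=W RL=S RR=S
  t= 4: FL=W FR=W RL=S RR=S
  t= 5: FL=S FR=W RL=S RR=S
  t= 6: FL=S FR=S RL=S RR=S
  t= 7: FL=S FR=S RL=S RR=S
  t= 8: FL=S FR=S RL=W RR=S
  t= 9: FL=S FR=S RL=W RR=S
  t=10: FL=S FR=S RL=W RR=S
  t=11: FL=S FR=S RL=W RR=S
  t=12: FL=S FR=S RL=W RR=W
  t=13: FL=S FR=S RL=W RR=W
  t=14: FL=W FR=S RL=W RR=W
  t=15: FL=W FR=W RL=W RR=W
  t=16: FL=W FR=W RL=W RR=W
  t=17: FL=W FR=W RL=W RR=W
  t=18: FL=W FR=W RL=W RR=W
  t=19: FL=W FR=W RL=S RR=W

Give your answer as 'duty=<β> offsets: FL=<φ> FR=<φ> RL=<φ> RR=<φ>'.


duty β = stance ticks per leg = 9
FL: stance ticks = 9; W→S at t=5 → φ=15
FR: stance ticks = 9; W→S at t=6 → φ=14
RL: stance ticks = 9; W→S at t=19 → φ=1
RR: stance ticks = 9; W→S at t=3 → φ=17

duty=9 offsets: FL=15 FR=14 RL=1 RR=17


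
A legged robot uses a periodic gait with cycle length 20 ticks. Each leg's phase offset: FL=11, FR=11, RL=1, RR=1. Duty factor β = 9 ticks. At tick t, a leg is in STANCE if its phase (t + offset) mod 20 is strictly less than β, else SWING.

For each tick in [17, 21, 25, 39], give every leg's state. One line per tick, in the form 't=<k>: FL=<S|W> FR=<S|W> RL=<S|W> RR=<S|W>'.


t=17: FL=S FR=S RL=W RR=W
t=21: FL=W FR=W RL=S RR=S
t=25: FL=W FR=W RL=S RR=S
t=39: FL=W FR=W RL=S RR=S

t=17: phase=(8,8,18,18) vs β=9 → FL=S FR=S RL=W RR=W
t=21: phase=(12,12,2,2) vs β=9 → FL=W FR=W RL=S RR=S
t=25: phase=(16,16,6,6) vs β=9 → FL=W FR=W RL=S RR=S
t=39: phase=(10,10,0,0) vs β=9 → FL=W FR=W RL=S RR=S


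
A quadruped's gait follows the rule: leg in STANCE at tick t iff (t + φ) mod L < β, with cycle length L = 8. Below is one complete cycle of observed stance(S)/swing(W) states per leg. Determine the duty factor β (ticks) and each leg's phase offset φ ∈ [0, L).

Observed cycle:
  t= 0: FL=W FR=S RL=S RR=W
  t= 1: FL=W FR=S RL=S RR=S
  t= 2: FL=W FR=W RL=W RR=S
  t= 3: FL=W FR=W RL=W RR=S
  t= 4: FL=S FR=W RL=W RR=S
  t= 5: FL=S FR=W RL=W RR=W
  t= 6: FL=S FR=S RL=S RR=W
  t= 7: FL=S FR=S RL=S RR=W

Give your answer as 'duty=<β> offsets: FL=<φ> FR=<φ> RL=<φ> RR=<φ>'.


duty=4 offsets: FL=4 FR=2 RL=2 RR=7

duty β = stance ticks per leg = 4
FL: stance ticks = 4; W→S at t=4 → φ=4
FR: stance ticks = 4; W→S at t=6 → φ=2
RL: stance ticks = 4; W→S at t=6 → φ=2
RR: stance ticks = 4; W→S at t=1 → φ=7


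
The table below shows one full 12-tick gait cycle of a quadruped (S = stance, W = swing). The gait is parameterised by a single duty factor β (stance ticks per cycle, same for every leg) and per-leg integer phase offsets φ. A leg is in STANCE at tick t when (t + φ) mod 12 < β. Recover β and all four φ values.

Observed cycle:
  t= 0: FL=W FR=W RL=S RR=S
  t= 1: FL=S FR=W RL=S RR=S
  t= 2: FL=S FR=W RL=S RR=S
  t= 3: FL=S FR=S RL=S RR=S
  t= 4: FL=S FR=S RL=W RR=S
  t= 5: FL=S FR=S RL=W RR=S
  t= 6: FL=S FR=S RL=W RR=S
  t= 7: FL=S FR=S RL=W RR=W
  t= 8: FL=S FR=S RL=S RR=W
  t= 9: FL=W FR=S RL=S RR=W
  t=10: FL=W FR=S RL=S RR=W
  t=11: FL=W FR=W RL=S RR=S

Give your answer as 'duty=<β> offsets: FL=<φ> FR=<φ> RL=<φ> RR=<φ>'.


duty=8 offsets: FL=11 FR=9 RL=4 RR=1

duty β = stance ticks per leg = 8
FL: stance ticks = 8; W→S at t=1 → φ=11
FR: stance ticks = 8; W→S at t=3 → φ=9
RL: stance ticks = 8; W→S at t=8 → φ=4
RR: stance ticks = 8; W→S at t=11 → φ=1


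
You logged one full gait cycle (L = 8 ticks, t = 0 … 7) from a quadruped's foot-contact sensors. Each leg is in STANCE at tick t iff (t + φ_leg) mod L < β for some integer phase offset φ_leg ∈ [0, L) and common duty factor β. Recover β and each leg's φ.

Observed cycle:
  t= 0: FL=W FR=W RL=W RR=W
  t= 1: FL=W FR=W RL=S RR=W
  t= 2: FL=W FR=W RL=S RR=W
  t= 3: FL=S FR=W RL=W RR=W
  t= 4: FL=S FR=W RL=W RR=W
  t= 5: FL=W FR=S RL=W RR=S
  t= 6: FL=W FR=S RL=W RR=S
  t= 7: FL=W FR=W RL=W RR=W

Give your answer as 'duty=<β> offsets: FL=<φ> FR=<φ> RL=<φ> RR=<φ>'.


duty=2 offsets: FL=5 FR=3 RL=7 RR=3

duty β = stance ticks per leg = 2
FL: stance ticks = 2; W→S at t=3 → φ=5
FR: stance ticks = 2; W→S at t=5 → φ=3
RL: stance ticks = 2; W→S at t=1 → φ=7
RR: stance ticks = 2; W→S at t=5 → φ=3


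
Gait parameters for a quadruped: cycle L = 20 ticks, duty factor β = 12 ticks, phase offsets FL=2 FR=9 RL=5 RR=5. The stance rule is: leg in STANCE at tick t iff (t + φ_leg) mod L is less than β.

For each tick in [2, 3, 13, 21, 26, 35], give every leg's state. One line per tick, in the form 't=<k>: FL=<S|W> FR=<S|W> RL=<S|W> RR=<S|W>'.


t=2: phase=(4,11,7,7) vs β=12 → FL=S FR=S RL=S RR=S
t=3: phase=(5,12,8,8) vs β=12 → FL=S FR=W RL=S RR=S
t=13: phase=(15,2,18,18) vs β=12 → FL=W FR=S RL=W RR=W
t=21: phase=(3,10,6,6) vs β=12 → FL=S FR=S RL=S RR=S
t=26: phase=(8,15,11,11) vs β=12 → FL=S FR=W RL=S RR=S
t=35: phase=(17,4,0,0) vs β=12 → FL=W FR=S RL=S RR=S

t=2: FL=S FR=S RL=S RR=S
t=3: FL=S FR=W RL=S RR=S
t=13: FL=W FR=S RL=W RR=W
t=21: FL=S FR=S RL=S RR=S
t=26: FL=S FR=W RL=S RR=S
t=35: FL=W FR=S RL=S RR=S


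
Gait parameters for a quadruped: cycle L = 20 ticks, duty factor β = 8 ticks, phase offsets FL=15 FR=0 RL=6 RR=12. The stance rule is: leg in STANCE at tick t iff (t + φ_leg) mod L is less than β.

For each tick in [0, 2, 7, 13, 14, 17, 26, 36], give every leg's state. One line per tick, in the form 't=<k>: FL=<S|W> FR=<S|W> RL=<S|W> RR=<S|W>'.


t=0: FL=W FR=S RL=S RR=W
t=2: FL=W FR=S RL=W RR=W
t=7: FL=S FR=S RL=W RR=W
t=13: FL=W FR=W RL=W RR=S
t=14: FL=W FR=W RL=S RR=S
t=17: FL=W FR=W RL=S RR=W
t=26: FL=S FR=S RL=W RR=W
t=36: FL=W FR=W RL=S RR=W

t=0: phase=(15,0,6,12) vs β=8 → FL=W FR=S RL=S RR=W
t=2: phase=(17,2,8,14) vs β=8 → FL=W FR=S RL=W RR=W
t=7: phase=(2,7,13,19) vs β=8 → FL=S FR=S RL=W RR=W
t=13: phase=(8,13,19,5) vs β=8 → FL=W FR=W RL=W RR=S
t=14: phase=(9,14,0,6) vs β=8 → FL=W FR=W RL=S RR=S
t=17: phase=(12,17,3,9) vs β=8 → FL=W FR=W RL=S RR=W
t=26: phase=(1,6,12,18) vs β=8 → FL=S FR=S RL=W RR=W
t=36: phase=(11,16,2,8) vs β=8 → FL=W FR=W RL=S RR=W


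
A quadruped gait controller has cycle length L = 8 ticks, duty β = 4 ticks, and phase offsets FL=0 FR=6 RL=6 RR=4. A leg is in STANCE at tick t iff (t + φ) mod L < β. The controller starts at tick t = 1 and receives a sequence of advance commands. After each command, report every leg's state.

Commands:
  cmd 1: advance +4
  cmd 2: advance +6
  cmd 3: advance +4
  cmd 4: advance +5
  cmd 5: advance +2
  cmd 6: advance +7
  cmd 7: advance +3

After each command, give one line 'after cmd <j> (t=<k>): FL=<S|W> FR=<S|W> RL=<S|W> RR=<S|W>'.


start t=1: FL=S FR=W RL=W RR=W
cmd 1: advance +4 → t=5, phase=(5,3,3,1) → FL=W FR=S RL=S RR=S
cmd 2: advance +6 → t=11, phase=(3,1,1,7) → FL=S FR=S RL=S RR=W
cmd 3: advance +4 → t=15, phase=(7,5,5,3) → FL=W FR=W RL=W RR=S
cmd 4: advance +5 → t=20, phase=(4,2,2,0) → FL=W FR=S RL=S RR=S
cmd 5: advance +2 → t=22, phase=(6,4,4,2) → FL=W FR=W RL=W RR=S
cmd 6: advance +7 → t=29, phase=(5,3,3,1) → FL=W FR=S RL=S RR=S
cmd 7: advance +3 → t=32, phase=(0,6,6,4) → FL=S FR=W RL=W RR=W

after cmd 1 (t=5): FL=W FR=S RL=S RR=S
after cmd 2 (t=11): FL=S FR=S RL=S RR=W
after cmd 3 (t=15): FL=W FR=W RL=W RR=S
after cmd 4 (t=20): FL=W FR=S RL=S RR=S
after cmd 5 (t=22): FL=W FR=W RL=W RR=S
after cmd 6 (t=29): FL=W FR=S RL=S RR=S
after cmd 7 (t=32): FL=S FR=W RL=W RR=W


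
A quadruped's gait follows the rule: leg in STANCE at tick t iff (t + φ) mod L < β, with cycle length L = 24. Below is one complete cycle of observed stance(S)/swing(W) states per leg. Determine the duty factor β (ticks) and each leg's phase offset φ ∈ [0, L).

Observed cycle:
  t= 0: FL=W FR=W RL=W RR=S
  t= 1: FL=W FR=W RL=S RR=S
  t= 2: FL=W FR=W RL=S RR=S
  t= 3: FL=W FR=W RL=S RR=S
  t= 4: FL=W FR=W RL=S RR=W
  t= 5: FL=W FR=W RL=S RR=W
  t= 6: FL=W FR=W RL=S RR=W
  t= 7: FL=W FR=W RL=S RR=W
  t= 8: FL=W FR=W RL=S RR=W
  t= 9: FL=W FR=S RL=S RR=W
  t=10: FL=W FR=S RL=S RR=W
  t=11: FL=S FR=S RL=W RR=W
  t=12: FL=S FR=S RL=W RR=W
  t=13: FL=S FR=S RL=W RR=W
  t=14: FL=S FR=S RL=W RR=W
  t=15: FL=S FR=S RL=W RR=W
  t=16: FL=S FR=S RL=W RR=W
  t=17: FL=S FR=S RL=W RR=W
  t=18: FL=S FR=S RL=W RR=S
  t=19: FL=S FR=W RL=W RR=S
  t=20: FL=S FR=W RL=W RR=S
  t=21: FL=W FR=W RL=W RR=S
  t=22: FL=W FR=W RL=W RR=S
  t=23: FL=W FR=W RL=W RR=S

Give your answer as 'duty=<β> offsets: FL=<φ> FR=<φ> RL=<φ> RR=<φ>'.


duty β = stance ticks per leg = 10
FL: stance ticks = 10; W→S at t=11 → φ=13
FR: stance ticks = 10; W→S at t=9 → φ=15
RL: stance ticks = 10; W→S at t=1 → φ=23
RR: stance ticks = 10; W→S at t=18 → φ=6

duty=10 offsets: FL=13 FR=15 RL=23 RR=6


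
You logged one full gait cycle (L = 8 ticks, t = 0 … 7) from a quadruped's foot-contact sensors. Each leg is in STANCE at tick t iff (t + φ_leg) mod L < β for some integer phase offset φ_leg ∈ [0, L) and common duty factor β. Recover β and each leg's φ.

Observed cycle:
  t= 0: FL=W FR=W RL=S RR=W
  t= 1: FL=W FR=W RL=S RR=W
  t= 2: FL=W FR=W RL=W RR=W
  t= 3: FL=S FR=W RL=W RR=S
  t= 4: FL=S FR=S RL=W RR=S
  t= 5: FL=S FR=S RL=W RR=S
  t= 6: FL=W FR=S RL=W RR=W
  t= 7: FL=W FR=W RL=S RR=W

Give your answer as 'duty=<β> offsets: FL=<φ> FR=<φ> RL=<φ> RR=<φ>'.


duty β = stance ticks per leg = 3
FL: stance ticks = 3; W→S at t=3 → φ=5
FR: stance ticks = 3; W→S at t=4 → φ=4
RL: stance ticks = 3; W→S at t=7 → φ=1
RR: stance ticks = 3; W→S at t=3 → φ=5

duty=3 offsets: FL=5 FR=4 RL=1 RR=5


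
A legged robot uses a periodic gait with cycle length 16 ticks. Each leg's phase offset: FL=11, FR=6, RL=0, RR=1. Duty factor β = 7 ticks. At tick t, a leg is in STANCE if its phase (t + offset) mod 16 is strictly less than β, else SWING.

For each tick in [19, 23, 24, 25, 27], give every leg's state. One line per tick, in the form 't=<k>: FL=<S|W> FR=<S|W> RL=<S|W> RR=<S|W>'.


t=19: phase=(14,9,3,4) vs β=7 → FL=W FR=W RL=S RR=S
t=23: phase=(2,13,7,8) vs β=7 → FL=S FR=W RL=W RR=W
t=24: phase=(3,14,8,9) vs β=7 → FL=S FR=W RL=W RR=W
t=25: phase=(4,15,9,10) vs β=7 → FL=S FR=W RL=W RR=W
t=27: phase=(6,1,11,12) vs β=7 → FL=S FR=S RL=W RR=W

t=19: FL=W FR=W RL=S RR=S
t=23: FL=S FR=W RL=W RR=W
t=24: FL=S FR=W RL=W RR=W
t=25: FL=S FR=W RL=W RR=W
t=27: FL=S FR=S RL=W RR=W


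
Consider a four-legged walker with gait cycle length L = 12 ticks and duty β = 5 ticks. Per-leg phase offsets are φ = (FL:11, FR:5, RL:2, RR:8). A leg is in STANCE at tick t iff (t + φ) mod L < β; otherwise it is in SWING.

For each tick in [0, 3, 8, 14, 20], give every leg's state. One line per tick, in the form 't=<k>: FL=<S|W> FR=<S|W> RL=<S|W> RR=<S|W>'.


t=0: phase=(11,5,2,8) vs β=5 → FL=W FR=W RL=S RR=W
t=3: phase=(2,8,5,11) vs β=5 → FL=S FR=W RL=W RR=W
t=8: phase=(7,1,10,4) vs β=5 → FL=W FR=S RL=W RR=S
t=14: phase=(1,7,4,10) vs β=5 → FL=S FR=W RL=S RR=W
t=20: phase=(7,1,10,4) vs β=5 → FL=W FR=S RL=W RR=S

t=0: FL=W FR=W RL=S RR=W
t=3: FL=S FR=W RL=W RR=W
t=8: FL=W FR=S RL=W RR=S
t=14: FL=S FR=W RL=S RR=W
t=20: FL=W FR=S RL=W RR=S


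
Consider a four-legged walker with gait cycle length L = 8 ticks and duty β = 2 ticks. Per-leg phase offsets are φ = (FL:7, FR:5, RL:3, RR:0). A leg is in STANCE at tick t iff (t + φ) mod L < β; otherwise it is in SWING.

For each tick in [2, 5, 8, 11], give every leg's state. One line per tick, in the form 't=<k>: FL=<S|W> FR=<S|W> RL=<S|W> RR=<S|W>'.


t=2: phase=(1,7,5,2) vs β=2 → FL=S FR=W RL=W RR=W
t=5: phase=(4,2,0,5) vs β=2 → FL=W FR=W RL=S RR=W
t=8: phase=(7,5,3,0) vs β=2 → FL=W FR=W RL=W RR=S
t=11: phase=(2,0,6,3) vs β=2 → FL=W FR=S RL=W RR=W

t=2: FL=S FR=W RL=W RR=W
t=5: FL=W FR=W RL=S RR=W
t=8: FL=W FR=W RL=W RR=S
t=11: FL=W FR=S RL=W RR=W


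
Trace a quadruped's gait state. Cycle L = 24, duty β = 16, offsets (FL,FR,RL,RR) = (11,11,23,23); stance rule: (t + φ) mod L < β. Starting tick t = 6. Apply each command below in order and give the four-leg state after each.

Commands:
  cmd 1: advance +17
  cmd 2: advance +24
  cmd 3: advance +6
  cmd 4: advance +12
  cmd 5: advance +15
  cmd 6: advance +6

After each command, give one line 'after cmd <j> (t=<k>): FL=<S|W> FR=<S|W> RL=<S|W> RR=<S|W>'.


start t=6: FL=W FR=W RL=S RR=S
cmd 1: advance +17 → t=23, phase=(10,10,22,22) → FL=S FR=S RL=W RR=W
cmd 2: advance +24 → t=47, phase=(10,10,22,22) → FL=S FR=S RL=W RR=W
cmd 3: advance +6 → t=53, phase=(16,16,4,4) → FL=W FR=W RL=S RR=S
cmd 4: advance +12 → t=65, phase=(4,4,16,16) → FL=S FR=S RL=W RR=W
cmd 5: advance +15 → t=80, phase=(19,19,7,7) → FL=W FR=W RL=S RR=S
cmd 6: advance +6 → t=86, phase=(1,1,13,13) → FL=S FR=S RL=S RR=S

after cmd 1 (t=23): FL=S FR=S RL=W RR=W
after cmd 2 (t=47): FL=S FR=S RL=W RR=W
after cmd 3 (t=53): FL=W FR=W RL=S RR=S
after cmd 4 (t=65): FL=S FR=S RL=W RR=W
after cmd 5 (t=80): FL=W FR=W RL=S RR=S
after cmd 6 (t=86): FL=S FR=S RL=S RR=S


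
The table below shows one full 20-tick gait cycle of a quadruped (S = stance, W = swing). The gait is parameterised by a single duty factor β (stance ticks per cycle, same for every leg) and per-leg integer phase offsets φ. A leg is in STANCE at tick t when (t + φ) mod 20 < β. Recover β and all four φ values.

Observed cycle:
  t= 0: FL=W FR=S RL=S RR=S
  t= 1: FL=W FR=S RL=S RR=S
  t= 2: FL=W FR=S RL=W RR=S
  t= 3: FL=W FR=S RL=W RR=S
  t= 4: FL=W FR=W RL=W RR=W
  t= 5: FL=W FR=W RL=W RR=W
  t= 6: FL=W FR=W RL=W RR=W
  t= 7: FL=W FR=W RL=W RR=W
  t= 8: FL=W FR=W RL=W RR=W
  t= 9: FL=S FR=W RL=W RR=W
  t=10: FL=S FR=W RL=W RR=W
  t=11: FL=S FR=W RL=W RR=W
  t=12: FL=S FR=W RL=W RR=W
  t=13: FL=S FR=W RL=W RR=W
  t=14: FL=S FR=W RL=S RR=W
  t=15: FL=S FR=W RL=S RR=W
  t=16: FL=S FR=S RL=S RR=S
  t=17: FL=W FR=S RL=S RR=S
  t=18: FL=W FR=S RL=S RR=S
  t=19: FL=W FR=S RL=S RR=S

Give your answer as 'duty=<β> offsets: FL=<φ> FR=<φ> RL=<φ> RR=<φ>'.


duty=8 offsets: FL=11 FR=4 RL=6 RR=4

duty β = stance ticks per leg = 8
FL: stance ticks = 8; W→S at t=9 → φ=11
FR: stance ticks = 8; W→S at t=16 → φ=4
RL: stance ticks = 8; W→S at t=14 → φ=6
RR: stance ticks = 8; W→S at t=16 → φ=4


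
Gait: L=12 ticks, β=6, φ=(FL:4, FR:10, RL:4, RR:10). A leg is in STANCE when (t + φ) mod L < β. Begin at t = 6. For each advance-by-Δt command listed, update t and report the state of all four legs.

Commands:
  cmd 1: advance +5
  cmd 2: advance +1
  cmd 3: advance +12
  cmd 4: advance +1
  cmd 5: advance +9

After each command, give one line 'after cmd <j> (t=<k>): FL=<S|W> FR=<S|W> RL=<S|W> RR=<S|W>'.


start t=6: FL=W FR=S RL=W RR=S
cmd 1: advance +5 → t=11, phase=(3,9,3,9) → FL=S FR=W RL=S RR=W
cmd 2: advance +1 → t=12, phase=(4,10,4,10) → FL=S FR=W RL=S RR=W
cmd 3: advance +12 → t=24, phase=(4,10,4,10) → FL=S FR=W RL=S RR=W
cmd 4: advance +1 → t=25, phase=(5,11,5,11) → FL=S FR=W RL=S RR=W
cmd 5: advance +9 → t=34, phase=(2,8,2,8) → FL=S FR=W RL=S RR=W

after cmd 1 (t=11): FL=S FR=W RL=S RR=W
after cmd 2 (t=12): FL=S FR=W RL=S RR=W
after cmd 3 (t=24): FL=S FR=W RL=S RR=W
after cmd 4 (t=25): FL=S FR=W RL=S RR=W
after cmd 5 (t=34): FL=S FR=W RL=S RR=W


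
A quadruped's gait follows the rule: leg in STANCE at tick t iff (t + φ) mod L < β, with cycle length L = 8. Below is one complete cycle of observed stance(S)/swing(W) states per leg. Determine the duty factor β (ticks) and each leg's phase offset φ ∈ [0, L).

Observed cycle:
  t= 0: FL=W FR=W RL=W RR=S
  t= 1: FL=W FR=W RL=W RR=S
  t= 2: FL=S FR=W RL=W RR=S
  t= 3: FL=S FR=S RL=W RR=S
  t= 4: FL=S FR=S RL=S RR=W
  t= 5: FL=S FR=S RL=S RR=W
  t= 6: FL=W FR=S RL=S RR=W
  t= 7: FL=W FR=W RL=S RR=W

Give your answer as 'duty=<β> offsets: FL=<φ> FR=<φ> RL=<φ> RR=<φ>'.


duty=4 offsets: FL=6 FR=5 RL=4 RR=0

duty β = stance ticks per leg = 4
FL: stance ticks = 4; W→S at t=2 → φ=6
FR: stance ticks = 4; W→S at t=3 → φ=5
RL: stance ticks = 4; W→S at t=4 → φ=4
RR: stance ticks = 4; W→S at t=0 → φ=0


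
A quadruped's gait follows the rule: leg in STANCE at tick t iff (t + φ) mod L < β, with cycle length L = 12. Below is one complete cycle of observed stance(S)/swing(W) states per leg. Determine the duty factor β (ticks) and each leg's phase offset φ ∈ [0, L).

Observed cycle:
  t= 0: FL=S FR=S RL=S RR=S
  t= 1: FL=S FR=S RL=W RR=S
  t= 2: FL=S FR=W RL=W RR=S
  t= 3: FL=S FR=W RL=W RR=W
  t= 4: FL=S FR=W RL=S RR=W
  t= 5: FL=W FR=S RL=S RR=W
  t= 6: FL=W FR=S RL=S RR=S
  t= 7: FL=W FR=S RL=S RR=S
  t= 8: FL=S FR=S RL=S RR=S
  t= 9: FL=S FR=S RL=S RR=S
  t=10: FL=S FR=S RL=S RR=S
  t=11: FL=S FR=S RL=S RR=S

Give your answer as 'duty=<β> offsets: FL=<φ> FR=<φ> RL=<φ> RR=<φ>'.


duty β = stance ticks per leg = 9
FL: stance ticks = 9; W→S at t=8 → φ=4
FR: stance ticks = 9; W→S at t=5 → φ=7
RL: stance ticks = 9; W→S at t=4 → φ=8
RR: stance ticks = 9; W→S at t=6 → φ=6

duty=9 offsets: FL=4 FR=7 RL=8 RR=6


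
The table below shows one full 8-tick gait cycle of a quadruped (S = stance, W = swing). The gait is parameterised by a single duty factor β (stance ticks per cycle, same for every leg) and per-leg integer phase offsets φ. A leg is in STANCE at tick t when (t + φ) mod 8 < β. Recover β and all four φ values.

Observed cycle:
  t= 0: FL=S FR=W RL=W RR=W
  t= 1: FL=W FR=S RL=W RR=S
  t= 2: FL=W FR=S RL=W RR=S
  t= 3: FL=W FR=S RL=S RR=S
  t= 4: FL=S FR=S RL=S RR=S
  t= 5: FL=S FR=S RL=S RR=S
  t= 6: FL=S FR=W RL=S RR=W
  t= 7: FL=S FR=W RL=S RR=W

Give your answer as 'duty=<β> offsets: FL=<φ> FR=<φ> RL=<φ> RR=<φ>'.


duty β = stance ticks per leg = 5
FL: stance ticks = 5; W→S at t=4 → φ=4
FR: stance ticks = 5; W→S at t=1 → φ=7
RL: stance ticks = 5; W→S at t=3 → φ=5
RR: stance ticks = 5; W→S at t=1 → φ=7

duty=5 offsets: FL=4 FR=7 RL=5 RR=7


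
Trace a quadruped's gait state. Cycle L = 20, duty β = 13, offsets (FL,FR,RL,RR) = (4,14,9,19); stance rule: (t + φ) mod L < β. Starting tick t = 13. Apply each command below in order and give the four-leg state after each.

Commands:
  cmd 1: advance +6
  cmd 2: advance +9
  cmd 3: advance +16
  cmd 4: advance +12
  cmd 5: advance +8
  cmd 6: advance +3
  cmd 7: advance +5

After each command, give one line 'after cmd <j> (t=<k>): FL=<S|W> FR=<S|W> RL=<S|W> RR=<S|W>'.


after cmd 1 (t=19): FL=S FR=W RL=S RR=W
after cmd 2 (t=28): FL=S FR=S RL=W RR=S
after cmd 3 (t=44): FL=S FR=W RL=W RR=S
after cmd 4 (t=56): FL=S FR=S RL=S RR=W
after cmd 5 (t=64): FL=S FR=W RL=W RR=S
after cmd 6 (t=67): FL=S FR=S RL=W RR=S
after cmd 7 (t=72): FL=W FR=S RL=S RR=S

start t=13: FL=W FR=S RL=S RR=S
cmd 1: advance +6 → t=19, phase=(3,13,8,18) → FL=S FR=W RL=S RR=W
cmd 2: advance +9 → t=28, phase=(12,2,17,7) → FL=S FR=S RL=W RR=S
cmd 3: advance +16 → t=44, phase=(8,18,13,3) → FL=S FR=W RL=W RR=S
cmd 4: advance +12 → t=56, phase=(0,10,5,15) → FL=S FR=S RL=S RR=W
cmd 5: advance +8 → t=64, phase=(8,18,13,3) → FL=S FR=W RL=W RR=S
cmd 6: advance +3 → t=67, phase=(11,1,16,6) → FL=S FR=S RL=W RR=S
cmd 7: advance +5 → t=72, phase=(16,6,1,11) → FL=W FR=S RL=S RR=S


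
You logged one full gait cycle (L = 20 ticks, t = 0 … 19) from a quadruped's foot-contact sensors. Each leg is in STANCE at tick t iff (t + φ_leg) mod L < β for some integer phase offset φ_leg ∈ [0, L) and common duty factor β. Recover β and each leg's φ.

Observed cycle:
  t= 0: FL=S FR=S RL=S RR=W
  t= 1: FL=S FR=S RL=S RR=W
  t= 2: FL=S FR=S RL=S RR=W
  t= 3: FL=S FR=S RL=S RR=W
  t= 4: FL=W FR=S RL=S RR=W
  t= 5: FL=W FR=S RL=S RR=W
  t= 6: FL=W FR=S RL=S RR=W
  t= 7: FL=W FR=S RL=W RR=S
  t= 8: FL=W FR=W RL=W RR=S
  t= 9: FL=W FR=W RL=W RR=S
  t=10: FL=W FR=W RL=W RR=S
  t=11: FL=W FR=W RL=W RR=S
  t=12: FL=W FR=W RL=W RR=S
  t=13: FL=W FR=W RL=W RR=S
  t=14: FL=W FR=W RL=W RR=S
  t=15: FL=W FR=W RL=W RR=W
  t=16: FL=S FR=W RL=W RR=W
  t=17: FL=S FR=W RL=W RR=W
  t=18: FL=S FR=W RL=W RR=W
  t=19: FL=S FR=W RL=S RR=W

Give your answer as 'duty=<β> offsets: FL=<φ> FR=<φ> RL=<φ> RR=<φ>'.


duty β = stance ticks per leg = 8
FL: stance ticks = 8; W→S at t=16 → φ=4
FR: stance ticks = 8; W→S at t=0 → φ=0
RL: stance ticks = 8; W→S at t=19 → φ=1
RR: stance ticks = 8; W→S at t=7 → φ=13

duty=8 offsets: FL=4 FR=0 RL=1 RR=13


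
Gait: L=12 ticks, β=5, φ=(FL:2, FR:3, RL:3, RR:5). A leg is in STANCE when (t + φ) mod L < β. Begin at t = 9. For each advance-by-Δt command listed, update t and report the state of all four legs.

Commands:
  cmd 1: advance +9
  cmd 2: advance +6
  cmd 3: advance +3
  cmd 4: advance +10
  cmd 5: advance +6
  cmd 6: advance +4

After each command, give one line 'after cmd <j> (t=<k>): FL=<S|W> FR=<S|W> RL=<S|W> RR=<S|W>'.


start t=9: FL=W FR=S RL=S RR=S
cmd 1: advance +9 → t=18, phase=(8,9,9,11) → FL=W FR=W RL=W RR=W
cmd 2: advance +6 → t=24, phase=(2,3,3,5) → FL=S FR=S RL=S RR=W
cmd 3: advance +3 → t=27, phase=(5,6,6,8) → FL=W FR=W RL=W RR=W
cmd 4: advance +10 → t=37, phase=(3,4,4,6) → FL=S FR=S RL=S RR=W
cmd 5: advance +6 → t=43, phase=(9,10,10,0) → FL=W FR=W RL=W RR=S
cmd 6: advance +4 → t=47, phase=(1,2,2,4) → FL=S FR=S RL=S RR=S

after cmd 1 (t=18): FL=W FR=W RL=W RR=W
after cmd 2 (t=24): FL=S FR=S RL=S RR=W
after cmd 3 (t=27): FL=W FR=W RL=W RR=W
after cmd 4 (t=37): FL=S FR=S RL=S RR=W
after cmd 5 (t=43): FL=W FR=W RL=W RR=S
after cmd 6 (t=47): FL=S FR=S RL=S RR=S


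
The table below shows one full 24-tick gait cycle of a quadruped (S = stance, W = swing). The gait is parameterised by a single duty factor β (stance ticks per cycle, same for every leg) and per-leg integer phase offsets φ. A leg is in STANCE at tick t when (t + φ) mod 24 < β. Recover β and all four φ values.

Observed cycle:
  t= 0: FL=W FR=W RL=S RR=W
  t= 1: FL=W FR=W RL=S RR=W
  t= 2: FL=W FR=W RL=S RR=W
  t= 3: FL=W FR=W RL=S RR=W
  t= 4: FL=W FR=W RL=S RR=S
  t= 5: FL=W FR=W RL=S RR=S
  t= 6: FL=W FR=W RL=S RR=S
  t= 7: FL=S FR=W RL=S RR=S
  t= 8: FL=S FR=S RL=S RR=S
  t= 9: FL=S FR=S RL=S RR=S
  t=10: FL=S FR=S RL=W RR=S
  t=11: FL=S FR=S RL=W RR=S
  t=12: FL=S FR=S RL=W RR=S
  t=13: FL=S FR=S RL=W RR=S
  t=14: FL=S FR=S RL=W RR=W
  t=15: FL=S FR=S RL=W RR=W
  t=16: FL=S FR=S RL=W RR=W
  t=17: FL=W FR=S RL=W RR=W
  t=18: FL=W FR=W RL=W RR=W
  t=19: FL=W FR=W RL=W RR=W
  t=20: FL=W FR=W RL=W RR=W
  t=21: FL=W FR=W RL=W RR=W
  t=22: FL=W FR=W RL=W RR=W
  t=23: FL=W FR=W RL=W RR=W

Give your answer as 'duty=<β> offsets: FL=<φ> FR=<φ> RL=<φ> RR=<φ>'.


duty β = stance ticks per leg = 10
FL: stance ticks = 10; W→S at t=7 → φ=17
FR: stance ticks = 10; W→S at t=8 → φ=16
RL: stance ticks = 10; W→S at t=0 → φ=0
RR: stance ticks = 10; W→S at t=4 → φ=20

duty=10 offsets: FL=17 FR=16 RL=0 RR=20


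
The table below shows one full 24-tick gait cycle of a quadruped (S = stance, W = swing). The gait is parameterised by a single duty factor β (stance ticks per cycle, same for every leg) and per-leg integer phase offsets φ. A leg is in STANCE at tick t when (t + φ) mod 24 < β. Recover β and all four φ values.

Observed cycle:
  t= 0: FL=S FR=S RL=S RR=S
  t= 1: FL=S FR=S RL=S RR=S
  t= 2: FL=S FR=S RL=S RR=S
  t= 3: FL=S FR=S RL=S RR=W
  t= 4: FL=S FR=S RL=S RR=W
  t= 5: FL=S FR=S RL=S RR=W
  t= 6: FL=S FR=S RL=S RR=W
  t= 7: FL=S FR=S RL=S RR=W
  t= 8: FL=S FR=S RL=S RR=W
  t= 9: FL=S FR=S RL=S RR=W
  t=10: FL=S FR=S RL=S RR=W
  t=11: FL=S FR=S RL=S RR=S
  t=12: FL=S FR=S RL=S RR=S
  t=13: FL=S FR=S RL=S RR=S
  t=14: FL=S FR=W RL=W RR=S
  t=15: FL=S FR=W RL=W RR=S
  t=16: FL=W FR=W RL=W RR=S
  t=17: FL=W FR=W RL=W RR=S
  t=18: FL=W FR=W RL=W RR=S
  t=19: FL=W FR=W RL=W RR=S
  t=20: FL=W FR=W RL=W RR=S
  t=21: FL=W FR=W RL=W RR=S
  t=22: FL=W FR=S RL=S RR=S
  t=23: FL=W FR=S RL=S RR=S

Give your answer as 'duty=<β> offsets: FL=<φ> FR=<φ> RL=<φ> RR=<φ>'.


duty β = stance ticks per leg = 16
FL: stance ticks = 16; W→S at t=0 → φ=0
FR: stance ticks = 16; W→S at t=22 → φ=2
RL: stance ticks = 16; W→S at t=22 → φ=2
RR: stance ticks = 16; W→S at t=11 → φ=13

duty=16 offsets: FL=0 FR=2 RL=2 RR=13


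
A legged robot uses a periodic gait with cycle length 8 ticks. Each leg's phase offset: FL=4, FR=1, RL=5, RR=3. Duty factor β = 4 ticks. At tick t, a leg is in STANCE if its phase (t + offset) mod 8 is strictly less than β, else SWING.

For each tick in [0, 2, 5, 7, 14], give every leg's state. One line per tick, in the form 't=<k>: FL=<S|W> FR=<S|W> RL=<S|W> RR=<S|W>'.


t=0: phase=(4,1,5,3) vs β=4 → FL=W FR=S RL=W RR=S
t=2: phase=(6,3,7,5) vs β=4 → FL=W FR=S RL=W RR=W
t=5: phase=(1,6,2,0) vs β=4 → FL=S FR=W RL=S RR=S
t=7: phase=(3,0,4,2) vs β=4 → FL=S FR=S RL=W RR=S
t=14: phase=(2,7,3,1) vs β=4 → FL=S FR=W RL=S RR=S

t=0: FL=W FR=S RL=W RR=S
t=2: FL=W FR=S RL=W RR=W
t=5: FL=S FR=W RL=S RR=S
t=7: FL=S FR=S RL=W RR=S
t=14: FL=S FR=W RL=S RR=S


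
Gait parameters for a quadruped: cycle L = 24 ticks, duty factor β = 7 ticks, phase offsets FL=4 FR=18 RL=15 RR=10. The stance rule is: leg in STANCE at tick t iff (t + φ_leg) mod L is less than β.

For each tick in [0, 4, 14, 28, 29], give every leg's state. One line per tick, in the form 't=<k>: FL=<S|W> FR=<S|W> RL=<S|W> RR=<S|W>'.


t=0: phase=(4,18,15,10) vs β=7 → FL=S FR=W RL=W RR=W
t=4: phase=(8,22,19,14) vs β=7 → FL=W FR=W RL=W RR=W
t=14: phase=(18,8,5,0) vs β=7 → FL=W FR=W RL=S RR=S
t=28: phase=(8,22,19,14) vs β=7 → FL=W FR=W RL=W RR=W
t=29: phase=(9,23,20,15) vs β=7 → FL=W FR=W RL=W RR=W

t=0: FL=S FR=W RL=W RR=W
t=4: FL=W FR=W RL=W RR=W
t=14: FL=W FR=W RL=S RR=S
t=28: FL=W FR=W RL=W RR=W
t=29: FL=W FR=W RL=W RR=W


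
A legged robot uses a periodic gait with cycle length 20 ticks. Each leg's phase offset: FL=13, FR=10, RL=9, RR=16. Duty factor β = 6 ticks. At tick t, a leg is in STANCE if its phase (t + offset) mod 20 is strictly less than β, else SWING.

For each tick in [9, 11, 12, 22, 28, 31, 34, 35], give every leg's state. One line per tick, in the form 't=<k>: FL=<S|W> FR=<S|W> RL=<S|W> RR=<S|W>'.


t=9: FL=S FR=W RL=W RR=S
t=11: FL=S FR=S RL=S RR=W
t=12: FL=S FR=S RL=S RR=W
t=22: FL=W FR=W RL=W RR=W
t=28: FL=S FR=W RL=W RR=S
t=31: FL=S FR=S RL=S RR=W
t=34: FL=W FR=S RL=S RR=W
t=35: FL=W FR=S RL=S RR=W

t=9: phase=(2,19,18,5) vs β=6 → FL=S FR=W RL=W RR=S
t=11: phase=(4,1,0,7) vs β=6 → FL=S FR=S RL=S RR=W
t=12: phase=(5,2,1,8) vs β=6 → FL=S FR=S RL=S RR=W
t=22: phase=(15,12,11,18) vs β=6 → FL=W FR=W RL=W RR=W
t=28: phase=(1,18,17,4) vs β=6 → FL=S FR=W RL=W RR=S
t=31: phase=(4,1,0,7) vs β=6 → FL=S FR=S RL=S RR=W
t=34: phase=(7,4,3,10) vs β=6 → FL=W FR=S RL=S RR=W
t=35: phase=(8,5,4,11) vs β=6 → FL=W FR=S RL=S RR=W


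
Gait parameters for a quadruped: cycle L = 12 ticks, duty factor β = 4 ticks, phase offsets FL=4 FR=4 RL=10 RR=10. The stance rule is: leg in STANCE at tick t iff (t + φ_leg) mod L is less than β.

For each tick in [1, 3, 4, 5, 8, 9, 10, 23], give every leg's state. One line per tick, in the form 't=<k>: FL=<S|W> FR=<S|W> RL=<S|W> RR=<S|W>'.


t=1: FL=W FR=W RL=W RR=W
t=3: FL=W FR=W RL=S RR=S
t=4: FL=W FR=W RL=S RR=S
t=5: FL=W FR=W RL=S RR=S
t=8: FL=S FR=S RL=W RR=W
t=9: FL=S FR=S RL=W RR=W
t=10: FL=S FR=S RL=W RR=W
t=23: FL=S FR=S RL=W RR=W

t=1: phase=(5,5,11,11) vs β=4 → FL=W FR=W RL=W RR=W
t=3: phase=(7,7,1,1) vs β=4 → FL=W FR=W RL=S RR=S
t=4: phase=(8,8,2,2) vs β=4 → FL=W FR=W RL=S RR=S
t=5: phase=(9,9,3,3) vs β=4 → FL=W FR=W RL=S RR=S
t=8: phase=(0,0,6,6) vs β=4 → FL=S FR=S RL=W RR=W
t=9: phase=(1,1,7,7) vs β=4 → FL=S FR=S RL=W RR=W
t=10: phase=(2,2,8,8) vs β=4 → FL=S FR=S RL=W RR=W
t=23: phase=(3,3,9,9) vs β=4 → FL=S FR=S RL=W RR=W
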